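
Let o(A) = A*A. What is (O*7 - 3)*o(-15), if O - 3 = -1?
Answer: 2475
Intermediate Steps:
O = 2 (O = 3 - 1 = 2)
o(A) = A**2
(O*7 - 3)*o(-15) = (2*7 - 3)*(-15)**2 = (14 - 3)*225 = 11*225 = 2475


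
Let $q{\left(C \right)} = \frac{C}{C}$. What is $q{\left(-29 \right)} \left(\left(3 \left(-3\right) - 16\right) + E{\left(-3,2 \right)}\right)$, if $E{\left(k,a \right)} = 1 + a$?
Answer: $-22$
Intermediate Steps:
$q{\left(C \right)} = 1$
$q{\left(-29 \right)} \left(\left(3 \left(-3\right) - 16\right) + E{\left(-3,2 \right)}\right) = 1 \left(\left(3 \left(-3\right) - 16\right) + \left(1 + 2\right)\right) = 1 \left(\left(-9 - 16\right) + 3\right) = 1 \left(-25 + 3\right) = 1 \left(-22\right) = -22$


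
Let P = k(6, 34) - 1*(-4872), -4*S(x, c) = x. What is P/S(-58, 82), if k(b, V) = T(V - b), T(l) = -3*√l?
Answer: 336 - 12*√7/29 ≈ 334.91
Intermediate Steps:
S(x, c) = -x/4
k(b, V) = -3*√(V - b)
P = 4872 - 6*√7 (P = -3*√(34 - 1*6) - 1*(-4872) = -3*√(34 - 6) + 4872 = -6*√7 + 4872 = 4872 - 6*√7 ≈ 4856.1)
P/S(-58, 82) = (4872 - 6*√7)/((-¼*(-58))) = (4872 - 6*√7)/(29/2) = (4872 - 6*√7)*(2/29) = 336 - 12*√7/29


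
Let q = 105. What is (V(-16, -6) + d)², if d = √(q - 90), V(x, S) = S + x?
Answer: (22 - √15)² ≈ 328.59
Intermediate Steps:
d = √15 (d = √(105 - 90) = √15 ≈ 3.8730)
(V(-16, -6) + d)² = ((-6 - 16) + √15)² = (-22 + √15)²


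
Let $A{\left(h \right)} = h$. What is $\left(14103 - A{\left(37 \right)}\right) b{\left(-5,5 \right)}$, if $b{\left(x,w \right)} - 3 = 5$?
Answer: $112528$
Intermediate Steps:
$b{\left(x,w \right)} = 8$ ($b{\left(x,w \right)} = 3 + 5 = 8$)
$\left(14103 - A{\left(37 \right)}\right) b{\left(-5,5 \right)} = \left(14103 - 37\right) 8 = 14066 \cdot 8 = 112528$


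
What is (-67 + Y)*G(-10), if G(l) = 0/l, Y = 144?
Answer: 0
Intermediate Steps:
G(l) = 0
(-67 + Y)*G(-10) = (-67 + 144)*0 = 77*0 = 0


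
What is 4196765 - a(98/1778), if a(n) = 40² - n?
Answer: 532785962/127 ≈ 4.1952e+6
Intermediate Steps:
a(n) = 1600 - n
4196765 - a(98/1778) = 4196765 - (1600 - 98/1778) = 4196765 - (1600 - 1*7/127) = 4196765 - (1600 - 7/127) = 4196765 - 1*203193/127 = 4196765 - 203193/127 = 532785962/127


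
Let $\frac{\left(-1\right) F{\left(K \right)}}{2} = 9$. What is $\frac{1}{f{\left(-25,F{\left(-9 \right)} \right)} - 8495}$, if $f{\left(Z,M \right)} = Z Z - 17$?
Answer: $- \frac{1}{7887} \approx -0.00012679$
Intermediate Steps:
$F{\left(K \right)} = -18$ ($F{\left(K \right)} = \left(-2\right) 9 = -18$)
$f{\left(Z,M \right)} = -17 + Z^{2}$ ($f{\left(Z,M \right)} = Z^{2} - 17 = -17 + Z^{2}$)
$\frac{1}{f{\left(-25,F{\left(-9 \right)} \right)} - 8495} = \frac{1}{\left(-17 + \left(-25\right)^{2}\right) - 8495} = \frac{1}{\left(-17 + 625\right) - 8495} = \frac{1}{608 - 8495} = \frac{1}{-7887} = - \frac{1}{7887}$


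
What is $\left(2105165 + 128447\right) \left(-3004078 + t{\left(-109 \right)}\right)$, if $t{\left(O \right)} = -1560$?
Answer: $-6713429104456$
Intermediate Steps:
$\left(2105165 + 128447\right) \left(-3004078 + t{\left(-109 \right)}\right) = \left(2105165 + 128447\right) \left(-3004078 - 1560\right) = 2233612 \left(-3005638\right) = -6713429104456$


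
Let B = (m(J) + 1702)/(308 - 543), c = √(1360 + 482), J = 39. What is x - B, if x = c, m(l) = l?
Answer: 1741/235 + √1842 ≈ 50.327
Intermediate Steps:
c = √1842 ≈ 42.919
B = -1741/235 (B = (39 + 1702)/(308 - 543) = 1741/(-235) = 1741*(-1/235) = -1741/235 ≈ -7.4085)
x = √1842 ≈ 42.919
x - B = √1842 - 1*(-1741/235) = √1842 + 1741/235 = 1741/235 + √1842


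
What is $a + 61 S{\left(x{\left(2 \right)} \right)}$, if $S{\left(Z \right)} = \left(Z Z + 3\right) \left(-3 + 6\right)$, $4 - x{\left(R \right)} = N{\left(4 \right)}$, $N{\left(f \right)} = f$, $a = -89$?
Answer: $460$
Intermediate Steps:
$x{\left(R \right)} = 0$ ($x{\left(R \right)} = 4 - 4 = 0$)
$S{\left(Z \right)} = 9 + 3 Z^{2}$ ($S{\left(Z \right)} = \left(Z^{2} + 3\right) 3 = \left(3 + Z^{2}\right) 3 = 9 + 3 Z^{2}$)
$a + 61 S{\left(x{\left(2 \right)} \right)} = -89 + 61 \left(9 + 3 \cdot 0^{2}\right) = -89 + 61 \left(9 + 3 \cdot 0\right) = -89 + 61 \left(9 + 0\right) = -89 + 61 \cdot 9 = -89 + 549 = 460$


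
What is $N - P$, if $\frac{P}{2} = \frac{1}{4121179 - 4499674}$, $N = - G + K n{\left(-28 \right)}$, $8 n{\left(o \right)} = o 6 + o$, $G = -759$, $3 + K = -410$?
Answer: $\frac{8234158729}{756990} \approx 10878.0$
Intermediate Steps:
$K = -413$ ($K = -3 - 410 = -413$)
$n{\left(o \right)} = \frac{7 o}{8}$ ($n{\left(o \right)} = \frac{o 6 + o}{8} = \frac{6 o + o}{8} = \frac{7 o}{8}$)
$N = \frac{21755}{2}$ ($N = \left(-1\right) \left(-759\right) - 413 \cdot \frac{7}{8} \left(-28\right) = 759 - - \frac{20237}{2} = 759 + \frac{20237}{2} = \frac{21755}{2} \approx 10878.0$)
$P = - \frac{2}{378495}$ ($P = \frac{2}{4121179 - 4499674} = \frac{2}{-378495} = 2 \left(- \frac{1}{378495}\right) = - \frac{2}{378495} \approx -5.2841 \cdot 10^{-6}$)
$N - P = \frac{21755}{2} - - \frac{2}{378495} = \frac{21755}{2} + \frac{2}{378495} = \frac{8234158729}{756990}$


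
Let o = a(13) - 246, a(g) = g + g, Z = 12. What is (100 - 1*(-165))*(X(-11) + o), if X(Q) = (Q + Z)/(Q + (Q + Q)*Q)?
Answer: -13467035/231 ≈ -58299.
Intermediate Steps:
a(g) = 2*g
X(Q) = (12 + Q)/(Q + 2*Q²) (X(Q) = (Q + 12)/(Q + (Q + Q)*Q) = (12 + Q)/(Q + (2*Q)*Q) = (12 + Q)/(Q + 2*Q²))
o = -220 (o = 2*13 - 246 = 26 - 246 = -220)
(100 - 1*(-165))*(X(-11) + o) = (100 - 1*(-165))*((12 - 11)/((-11)*(1 + 2*(-11))) - 220) = (100 + 165)*(-1/11*1/(1 - 22) - 220) = 265*(-1/11*1/(-21) - 220) = 265*(-1/11*(-1/21)*1 - 220) = 265*(1/231 - 220) = 265*(-50819/231) = -13467035/231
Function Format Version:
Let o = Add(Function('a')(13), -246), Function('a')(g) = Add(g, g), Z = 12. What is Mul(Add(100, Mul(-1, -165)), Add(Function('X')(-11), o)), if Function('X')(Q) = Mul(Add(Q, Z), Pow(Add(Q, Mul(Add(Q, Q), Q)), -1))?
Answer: Rational(-13467035, 231) ≈ -58299.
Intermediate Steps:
Function('a')(g) = Mul(2, g)
Function('X')(Q) = Mul(Pow(Add(Q, Mul(2, Pow(Q, 2))), -1), Add(12, Q)) (Function('X')(Q) = Mul(Add(Q, 12), Pow(Add(Q, Mul(Add(Q, Q), Q)), -1)) = Mul(Add(12, Q), Pow(Add(Q, Mul(Mul(2, Q), Q)), -1)) = Mul(Add(12, Q), Pow(Add(Q, Mul(2, Pow(Q, 2))), -1)) = Mul(Pow(Add(Q, Mul(2, Pow(Q, 2))), -1), Add(12, Q)))
o = -220 (o = Add(Mul(2, 13), -246) = Add(26, -246) = -220)
Mul(Add(100, Mul(-1, -165)), Add(Function('X')(-11), o)) = Mul(Add(100, Mul(-1, -165)), Add(Mul(Pow(-11, -1), Pow(Add(1, Mul(2, -11)), -1), Add(12, -11)), -220)) = Mul(Add(100, 165), Add(Mul(Rational(-1, 11), Pow(Add(1, -22), -1), 1), -220)) = Mul(265, Add(Mul(Rational(-1, 11), Pow(-21, -1), 1), -220)) = Mul(265, Add(Mul(Rational(-1, 11), Rational(-1, 21), 1), -220)) = Mul(265, Add(Rational(1, 231), -220)) = Mul(265, Rational(-50819, 231)) = Rational(-13467035, 231)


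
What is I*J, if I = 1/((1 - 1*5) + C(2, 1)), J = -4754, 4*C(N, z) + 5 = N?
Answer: 19016/19 ≈ 1000.8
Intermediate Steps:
C(N, z) = -5/4 + N/4
I = -4/19 (I = 1/((1 - 1*5) + (-5/4 + (¼)*2)) = 1/((1 - 5) + (-5/4 + ½)) = 1/(-4 - ¾) = 1/(-19/4) = -4/19 ≈ -0.21053)
I*J = -4/19*(-4754) = 19016/19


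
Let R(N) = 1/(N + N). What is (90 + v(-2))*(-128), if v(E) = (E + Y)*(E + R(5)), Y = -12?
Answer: -74624/5 ≈ -14925.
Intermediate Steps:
R(N) = 1/(2*N)
v(E) = (-12 + E)*(⅒ + E) (v(E) = (E - 12)*(E + (½)/5) = (-12 + E)*(E + (½)*(⅕)) = (-12 + E)*(E + ⅒) = (-12 + E)*(⅒ + E))
(90 + v(-2))*(-128) = (90 + (-6/5 + (-2)² - 119/10*(-2)))*(-128) = (90 + (-6/5 + 4 + 119/5))*(-128) = (90 + 133/5)*(-128) = (583/5)*(-128) = -74624/5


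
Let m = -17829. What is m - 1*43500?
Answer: -61329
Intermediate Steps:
m - 1*43500 = -17829 - 1*43500 = -17829 - 43500 = -61329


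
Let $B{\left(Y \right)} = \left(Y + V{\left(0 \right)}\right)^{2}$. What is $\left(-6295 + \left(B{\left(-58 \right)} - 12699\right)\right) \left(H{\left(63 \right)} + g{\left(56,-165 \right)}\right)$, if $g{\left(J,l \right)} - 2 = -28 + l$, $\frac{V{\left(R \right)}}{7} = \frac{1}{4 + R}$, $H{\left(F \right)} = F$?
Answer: $2026232$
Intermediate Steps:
$V{\left(R \right)} = \frac{7}{4 + R}$
$g{\left(J,l \right)} = -26 + l$ ($g{\left(J,l \right)} = 2 + \left(-28 + l\right) = -26 + l$)
$B{\left(Y \right)} = \left(\frac{7}{4} + Y\right)^{2}$ ($B{\left(Y \right)} = \left(Y + \frac{7}{4 + 0}\right)^{2} = \left(Y + \frac{7}{4}\right)^{2} = \left(\frac{7}{4} + Y\right)^{2}$)
$\left(-6295 + \left(B{\left(-58 \right)} - 12699\right)\right) \left(H{\left(63 \right)} + g{\left(56,-165 \right)}\right) = \left(-6295 + \left(\frac{\left(7 + 4 \left(-58\right)\right)^{2}}{16} - 12699\right)\right) \left(63 - 191\right) = \left(-6295 - \left(12699 - \frac{\left(7 - 232\right)^{2}}{16}\right)\right) \left(63 - 191\right) = \left(-6295 - \left(12699 - \frac{\left(-225\right)^{2}}{16}\right)\right) \left(-128\right) = \left(-6295 + \left(\frac{1}{16} \cdot 50625 - 12699\right)\right) \left(-128\right) = \left(-6295 + \left(\frac{50625}{16} - 12699\right)\right) \left(-128\right) = \left(-6295 - \frac{152559}{16}\right) \left(-128\right) = \left(- \frac{253279}{16}\right) \left(-128\right) = 2026232$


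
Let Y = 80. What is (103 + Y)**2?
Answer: 33489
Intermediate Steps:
(103 + Y)**2 = (103 + 80)**2 = 183**2 = 33489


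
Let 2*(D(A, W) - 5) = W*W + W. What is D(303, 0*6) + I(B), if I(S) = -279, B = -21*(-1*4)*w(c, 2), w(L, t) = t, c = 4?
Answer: -274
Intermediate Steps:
D(A, W) = 5 + W/2 + W²/2 (D(A, W) = 5 + (W*W + W)/2 = 5 + (W² + W)/2 = 5 + (W + W²)/2 = 5 + (W/2 + W²/2) = 5 + W/2 + W²/2)
B = 168 (B = -21*(-1*4)*2 = -(-84)*2 = -21*(-8) = 168)
D(303, 0*6) + I(B) = (5 + (0*6)/2 + (0*6)²/2) - 279 = (5 + (½)*0 + (½)*0²) - 279 = (5 + 0 + (½)*0) - 279 = (5 + 0 + 0) - 279 = 5 - 279 = -274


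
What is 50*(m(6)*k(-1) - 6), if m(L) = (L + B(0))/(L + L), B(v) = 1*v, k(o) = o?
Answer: -325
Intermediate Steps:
B(v) = v
m(L) = ½ (m(L) = (L + 0)/(L + L) = L/((2*L)) = L*(1/(2*L)) = ½)
50*(m(6)*k(-1) - 6) = 50*((½)*(-1) - 6) = 50*(-½ - 6) = 50*(-13/2) = -325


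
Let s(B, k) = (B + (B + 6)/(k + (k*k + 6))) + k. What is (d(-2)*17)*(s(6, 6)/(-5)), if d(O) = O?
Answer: 833/10 ≈ 83.300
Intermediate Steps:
s(B, k) = B + k + (6 + B)/(6 + k + k²) (s(B, k) = (B + (6 + B)/(k + (k² + 6))) + k = (B + (6 + B)/(k + (6 + k²))) + k = (B + (6 + B)/(6 + k + k²)) + k = B + k + (6 + B)/(6 + k + k²))
(d(-2)*17)*(s(6, 6)/(-5)) = (-2*17)*(((6 + 6² + 6³ + 6*6 + 7*6 + 6*6 + 6*6²)/(6 + 6 + 6²))/(-5)) = -34*(6 + 36 + 216 + 36 + 42 + 36 + 6*36)/(6 + 6 + 36)*(-1)/5 = -34*(6 + 36 + 216 + 36 + 42 + 36 + 216)/48*(-1)/5 = -34*(1/48)*588*(-1)/5 = -833*(-1)/(2*5) = -34*(-49/20) = 833/10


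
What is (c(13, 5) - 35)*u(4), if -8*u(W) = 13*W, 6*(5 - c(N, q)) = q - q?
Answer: 195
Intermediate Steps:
c(N, q) = 5 (c(N, q) = 5 - (q - q)/6 = 5 - ⅙*0 = 5 + 0 = 5)
u(W) = -13*W/8
(c(13, 5) - 35)*u(4) = (5 - 35)*(-13/8*4) = -30*(-13/2) = 195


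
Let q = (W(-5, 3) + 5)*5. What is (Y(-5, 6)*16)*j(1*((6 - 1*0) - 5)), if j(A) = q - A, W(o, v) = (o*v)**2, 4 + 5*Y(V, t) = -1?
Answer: -18384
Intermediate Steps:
Y(V, t) = -1 (Y(V, t) = -4/5 + (1/5)*(-1) = -4/5 - 1/5 = -1)
W(o, v) = o**2*v**2
q = 1150 (q = ((-5)**2*3**2 + 5)*5 = (25*9 + 5)*5 = (225 + 5)*5 = 230*5 = 1150)
j(A) = 1150 - A
(Y(-5, 6)*16)*j(1*((6 - 1*0) - 5)) = (-1*16)*(1150 - ((6 - 1*0) - 5)) = -16*(1150 - ((6 + 0) - 5)) = -16*(1150 - (6 - 5)) = -16*(1150 - 1) = -16*1149 = -18384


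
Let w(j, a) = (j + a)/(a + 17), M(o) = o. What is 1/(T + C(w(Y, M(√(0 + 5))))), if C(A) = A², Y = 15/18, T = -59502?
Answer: -6219752729832/370087619676942649 - 384120*√5/370087619676942649 ≈ -1.6806e-5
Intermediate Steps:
Y = ⅚ (Y = 15*(1/18) = ⅚ ≈ 0.83333)
w(j, a) = (a + j)/(17 + a)
1/(T + C(w(Y, M(√(0 + 5))))) = 1/(-59502 + ((√(0 + 5) + ⅚)/(17 + √(0 + 5)))²) = 1/(-59502 + ((√5 + ⅚)/(17 + √5))²) = 1/(-59502 + ((⅚ + √5)/(17 + √5))²) = 1/(-59502 + (⅚ + √5)²/(17 + √5)²)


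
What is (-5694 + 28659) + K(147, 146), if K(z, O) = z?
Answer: 23112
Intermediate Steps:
(-5694 + 28659) + K(147, 146) = (-5694 + 28659) + 147 = 22965 + 147 = 23112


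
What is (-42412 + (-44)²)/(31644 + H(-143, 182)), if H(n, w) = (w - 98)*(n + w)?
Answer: -3373/2910 ≈ -1.1591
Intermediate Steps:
H(n, w) = (-98 + w)*(n + w)
(-42412 + (-44)²)/(31644 + H(-143, 182)) = (-42412 + (-44)²)/(31644 + (182² - 98*(-143) - 98*182 - 143*182)) = (-42412 + 1936)/(31644 + (33124 + 14014 - 17836 - 26026)) = -40476/(31644 + 3276) = -40476/34920 = -40476*1/34920 = -3373/2910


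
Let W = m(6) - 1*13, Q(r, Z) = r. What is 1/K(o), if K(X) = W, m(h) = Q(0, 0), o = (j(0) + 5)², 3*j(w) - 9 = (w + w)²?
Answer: -1/13 ≈ -0.076923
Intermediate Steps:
j(w) = 3 + 4*w²/3 (j(w) = 3 + (w + w)²/3 = 3 + (2*w)²/3 = 3 + (4*w²)/3 = 3 + 4*w²/3)
o = 64 (o = ((3 + (4/3)*0²) + 5)² = ((3 + (4/3)*0) + 5)² = ((3 + 0) + 5)² = (3 + 5)² = 8² = 64)
m(h) = 0
W = -13 (W = 0 - 1*13 = 0 - 13 = -13)
K(X) = -13
1/K(o) = 1/(-13) = -1/13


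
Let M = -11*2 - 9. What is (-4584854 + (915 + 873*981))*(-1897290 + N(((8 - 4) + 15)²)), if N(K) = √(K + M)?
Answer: 7072197804540 - 3727526*√330 ≈ 7.0721e+12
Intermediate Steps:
M = -31 (M = -22 - 9 = -31)
N(K) = √(-31 + K) (N(K) = √(K - 31) = √(-31 + K))
(-4584854 + (915 + 873*981))*(-1897290 + N(((8 - 4) + 15)²)) = (-4584854 + (915 + 873*981))*(-1897290 + √(-31 + ((8 - 4) + 15)²)) = (-4584854 + (915 + 856413))*(-1897290 + √(-31 + (4 + 15)²)) = (-4584854 + 857328)*(-1897290 + √(-31 + 19²)) = -3727526*(-1897290 + √(-31 + 361)) = -3727526*(-1897290 + √330) = 7072197804540 - 3727526*√330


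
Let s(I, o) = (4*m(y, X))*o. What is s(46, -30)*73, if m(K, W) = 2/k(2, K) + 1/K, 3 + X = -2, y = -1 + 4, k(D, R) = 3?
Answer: -8760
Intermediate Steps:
y = 3
X = -5 (X = -3 - 2 = -5)
m(K, W) = ⅔ + 1/K (m(K, W) = 2/3 + 1/K = 2*(⅓) + 1/K = ⅔ + 1/K)
s(I, o) = 4*o (s(I, o) = (4*(⅔ + 1/3))*o = (4*(⅔ + ⅓))*o = (4*1)*o = 4*o)
s(46, -30)*73 = (4*(-30))*73 = -120*73 = -8760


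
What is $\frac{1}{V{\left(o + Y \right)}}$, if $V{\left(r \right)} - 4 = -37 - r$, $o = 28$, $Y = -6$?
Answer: $- \frac{1}{55} \approx -0.018182$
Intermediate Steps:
$V{\left(r \right)} = -33 - r$ ($V{\left(r \right)} = 4 - \left(37 + r\right) = -33 - r$)
$\frac{1}{V{\left(o + Y \right)}} = \frac{1}{-33 - \left(28 - 6\right)} = \frac{1}{-33 - 22} = \frac{1}{-55} = - \frac{1}{55}$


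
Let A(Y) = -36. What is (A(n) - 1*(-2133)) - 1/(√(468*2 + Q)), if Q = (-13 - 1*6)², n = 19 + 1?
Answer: 2097 - √1297/1297 ≈ 2097.0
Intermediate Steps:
n = 20
Q = 361 (Q = (-13 - 6)² = (-19)² = 361)
(A(n) - 1*(-2133)) - 1/(√(468*2 + Q)) = (-36 - 1*(-2133)) - 1/(√(468*2 + 361)) = (-36 + 2133) - 1/(√(936 + 361)) = 2097 - 1/(√1297) = 2097 - √1297/1297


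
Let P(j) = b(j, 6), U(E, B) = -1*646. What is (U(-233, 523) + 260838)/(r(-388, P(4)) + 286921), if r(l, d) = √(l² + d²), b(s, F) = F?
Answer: 74654548832/82323509661 - 520384*√37645/82323509661 ≈ 0.90562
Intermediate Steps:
U(E, B) = -646
P(j) = 6
r(l, d) = √(d² + l²)
(U(-233, 523) + 260838)/(r(-388, P(4)) + 286921) = (-646 + 260838)/(√(6² + (-388)²) + 286921) = 260192/(√(36 + 150544) + 286921) = 260192/(√150580 + 286921) = 260192/(2*√37645 + 286921) = 260192/(286921 + 2*√37645)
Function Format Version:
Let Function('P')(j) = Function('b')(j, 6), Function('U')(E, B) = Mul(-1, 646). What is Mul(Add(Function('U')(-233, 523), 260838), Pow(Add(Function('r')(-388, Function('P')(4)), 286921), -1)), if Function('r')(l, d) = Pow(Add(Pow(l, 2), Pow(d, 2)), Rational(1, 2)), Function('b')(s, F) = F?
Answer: Add(Rational(74654548832, 82323509661), Mul(Rational(-520384, 82323509661), Pow(37645, Rational(1, 2)))) ≈ 0.90562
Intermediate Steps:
Function('U')(E, B) = -646
Function('P')(j) = 6
Function('r')(l, d) = Pow(Add(Pow(d, 2), Pow(l, 2)), Rational(1, 2))
Mul(Add(Function('U')(-233, 523), 260838), Pow(Add(Function('r')(-388, Function('P')(4)), 286921), -1)) = Mul(Add(-646, 260838), Pow(Add(Pow(Add(Pow(6, 2), Pow(-388, 2)), Rational(1, 2)), 286921), -1)) = Mul(260192, Pow(Add(Pow(Add(36, 150544), Rational(1, 2)), 286921), -1)) = Mul(260192, Pow(Add(Pow(150580, Rational(1, 2)), 286921), -1)) = Mul(260192, Pow(Add(Mul(2, Pow(37645, Rational(1, 2))), 286921), -1)) = Mul(260192, Pow(Add(286921, Mul(2, Pow(37645, Rational(1, 2)))), -1))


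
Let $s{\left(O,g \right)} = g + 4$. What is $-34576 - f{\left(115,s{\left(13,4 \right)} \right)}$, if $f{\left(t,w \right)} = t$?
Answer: $-34691$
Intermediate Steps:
$s{\left(O,g \right)} = 4 + g$
$-34576 - f{\left(115,s{\left(13,4 \right)} \right)} = -34576 - 115 = -34691$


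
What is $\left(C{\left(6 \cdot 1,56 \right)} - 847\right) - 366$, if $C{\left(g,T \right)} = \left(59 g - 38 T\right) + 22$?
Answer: $-2965$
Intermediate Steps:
$C{\left(g,T \right)} = 22 - 38 T + 59 g$ ($C{\left(g,T \right)} = \left(- 38 T + 59 g\right) + 22 = 22 - 38 T + 59 g$)
$\left(C{\left(6 \cdot 1,56 \right)} - 847\right) - 366 = \left(\left(22 - 2128 + 59 \cdot 6 \cdot 1\right) - 847\right) - 366 = \left(\left(22 - 2128 + 59 \cdot 6\right) - 847\right) - 366 = \left(\left(22 - 2128 + 354\right) - 847\right) - 366 = \left(-1752 - 847\right) - 366 = -2599 - 366 = -2965$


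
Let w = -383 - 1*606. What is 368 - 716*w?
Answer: 708492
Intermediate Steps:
w = -989 (w = -383 - 606 = -989)
368 - 716*w = 368 - 716*(-989) = 368 + 708124 = 708492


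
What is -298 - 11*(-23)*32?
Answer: 7798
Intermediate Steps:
-298 - 11*(-23)*32 = -298 + 253*32 = -298 + 8096 = 7798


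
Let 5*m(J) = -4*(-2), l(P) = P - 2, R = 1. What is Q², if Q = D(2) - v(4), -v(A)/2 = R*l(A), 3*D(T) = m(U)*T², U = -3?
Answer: 8464/225 ≈ 37.618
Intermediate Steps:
l(P) = -2 + P
m(J) = 8/5 (m(J) = (-4*(-2))/5 = (⅕)*8 = 8/5)
D(T) = 8*T²/15 (D(T) = (8*T²/5)/3 = 8*T²/15)
v(A) = 4 - 2*A (v(A) = -2*(-2 + A) = 4 - 2*A)
Q = 92/15 (Q = (8/15)*2² - (4 - 2*4) = (8/15)*4 - (4 - 8) = 32/15 - 1*(-4) = 32/15 + 4 = 92/15 ≈ 6.1333)
Q² = (92/15)² = 8464/225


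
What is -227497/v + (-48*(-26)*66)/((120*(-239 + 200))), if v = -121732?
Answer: -9574931/608660 ≈ -15.731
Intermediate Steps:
-227497/v + (-48*(-26)*66)/((120*(-239 + 200))) = -227497/(-121732) + (-48*(-26)*66)/((120*(-239 + 200))) = -227497*(-1/121732) + (1248*66)/((120*(-39))) = 227497/121732 + 82368/(-4680) = 227497/121732 + 82368*(-1/4680) = 227497/121732 - 88/5 = -9574931/608660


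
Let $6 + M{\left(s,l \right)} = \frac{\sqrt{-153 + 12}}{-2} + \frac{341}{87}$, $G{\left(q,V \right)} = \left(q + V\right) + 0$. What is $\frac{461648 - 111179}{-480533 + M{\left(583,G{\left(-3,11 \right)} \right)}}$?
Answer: $- \frac{5098861364565024}{6991151161582045} + \frac{5305399722 i \sqrt{141}}{6991151161582045} \approx -0.72933 + 9.0111 \cdot 10^{-6} i$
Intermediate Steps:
$G{\left(q,V \right)} = V + q$ ($G{\left(q,V \right)} = \left(V + q\right) + 0 = V + q$)
$M{\left(s,l \right)} = - \frac{181}{87} - \frac{i \sqrt{141}}{2}$ ($M{\left(s,l \right)} = -6 + \left(\frac{\sqrt{-153 + 12}}{-2} + \frac{341}{87}\right) = -6 + \left(\sqrt{-141} \left(- \frac{1}{2}\right) + 341 \cdot \frac{1}{87}\right) = -6 + \left(i \sqrt{141} \left(- \frac{1}{2}\right) + \frac{341}{87}\right) = -6 + \left(- \frac{i \sqrt{141}}{2} + \frac{341}{87}\right) = -6 + \left(\frac{341}{87} - \frac{i \sqrt{141}}{2}\right) = - \frac{181}{87} - \frac{i \sqrt{141}}{2}$)
$\frac{461648 - 111179}{-480533 + M{\left(583,G{\left(-3,11 \right)} \right)}} = \frac{461648 - 111179}{-480533 - \left(\frac{181}{87} + \frac{i \sqrt{141}}{2}\right)} = \frac{350469}{- \frac{41806552}{87} - \frac{i \sqrt{141}}{2}}$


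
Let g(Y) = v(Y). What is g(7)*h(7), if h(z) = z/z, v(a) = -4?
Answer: -4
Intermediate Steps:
g(Y) = -4
h(z) = 1
g(7)*h(7) = -4*1 = -4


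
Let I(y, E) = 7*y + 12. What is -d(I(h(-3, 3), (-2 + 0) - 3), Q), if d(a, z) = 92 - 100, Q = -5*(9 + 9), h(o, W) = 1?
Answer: 8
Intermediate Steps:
I(y, E) = 12 + 7*y
Q = -90 (Q = -5*18 = -90)
d(a, z) = -8
-d(I(h(-3, 3), (-2 + 0) - 3), Q) = -1*(-8) = 8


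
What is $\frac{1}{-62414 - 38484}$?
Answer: $- \frac{1}{100898} \approx -9.911 \cdot 10^{-6}$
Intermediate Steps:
$\frac{1}{-62414 - 38484} = \frac{1}{-100898} = - \frac{1}{100898}$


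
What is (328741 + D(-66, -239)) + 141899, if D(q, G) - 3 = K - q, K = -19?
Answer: 470690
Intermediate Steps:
D(q, G) = -16 - q (D(q, G) = 3 + (-19 - q) = -16 - q)
(328741 + D(-66, -239)) + 141899 = (328741 + (-16 - 1*(-66))) + 141899 = (328741 + (-16 + 66)) + 141899 = (328741 + 50) + 141899 = 328791 + 141899 = 470690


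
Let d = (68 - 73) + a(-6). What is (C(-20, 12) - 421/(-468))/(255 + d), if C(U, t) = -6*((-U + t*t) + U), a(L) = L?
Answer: -403931/114192 ≈ -3.5373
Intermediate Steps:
C(U, t) = -6*t² (C(U, t) = -6*((-U + t²) + U) = -6*((t² - U) + U) = -6*t²)
d = -11 (d = (68 - 73) - 6 = -5 - 6 = -11)
(C(-20, 12) - 421/(-468))/(255 + d) = (-6*12² - 421/(-468))/(255 - 11) = (-6*144 - 421*(-1/468))/244 = (-864 + 421/468)*(1/244) = -403931/468*1/244 = -403931/114192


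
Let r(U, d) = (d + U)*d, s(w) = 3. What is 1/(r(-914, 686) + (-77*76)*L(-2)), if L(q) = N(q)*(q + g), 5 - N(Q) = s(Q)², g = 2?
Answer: -1/156408 ≈ -6.3935e-6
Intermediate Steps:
r(U, d) = d*(U + d) (r(U, d) = (U + d)*d = d*(U + d))
N(Q) = -4 (N(Q) = 5 - 1*3² = 5 - 1*9 = 5 - 9 = -4)
L(q) = -8 - 4*q (L(q) = -4*(q + 2) = -4*(2 + q) = -8 - 4*q)
1/(r(-914, 686) + (-77*76)*L(-2)) = 1/(686*(-914 + 686) + (-77*76)*(-8 - 4*(-2))) = 1/(686*(-228) - 5852*(-8 + 8)) = 1/(-156408 - 5852*0) = 1/(-156408 + 0) = 1/(-156408) = -1/156408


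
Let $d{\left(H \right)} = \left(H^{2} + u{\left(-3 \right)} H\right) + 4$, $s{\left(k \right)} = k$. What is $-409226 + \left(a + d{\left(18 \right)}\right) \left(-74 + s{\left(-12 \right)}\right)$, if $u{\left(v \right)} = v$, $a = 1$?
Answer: $-432876$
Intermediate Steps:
$d{\left(H \right)} = 4 + H^{2} - 3 H$ ($d{\left(H \right)} = \left(H^{2} - 3 H\right) + 4 = 4 + H^{2} - 3 H$)
$-409226 + \left(a + d{\left(18 \right)}\right) \left(-74 + s{\left(-12 \right)}\right) = -409226 + \left(1 + \left(4 + 18^{2} - 54\right)\right) \left(-74 - 12\right) = -409226 + \left(1 + \left(4 + 324 - 54\right)\right) \left(-86\right) = -409226 + \left(1 + 274\right) \left(-86\right) = -409226 + 275 \left(-86\right) = -409226 - 23650 = -432876$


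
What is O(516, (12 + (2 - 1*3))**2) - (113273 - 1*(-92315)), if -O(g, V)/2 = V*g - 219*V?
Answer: -277462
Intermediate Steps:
O(g, V) = 438*V - 2*V*g (O(g, V) = -2*(V*g - 219*V) = -2*(-219*V + V*g) = 438*V - 2*V*g)
O(516, (12 + (2 - 1*3))**2) - (113273 - 1*(-92315)) = 2*(12 + (2 - 1*3))**2*(219 - 1*516) - (113273 - 1*(-92315)) = 2*(12 + (2 - 3))**2*(219 - 516) - (113273 + 92315) = 2*(12 - 1)**2*(-297) - 1*205588 = 2*11**2*(-297) - 205588 = 2*121*(-297) - 205588 = -71874 - 205588 = -277462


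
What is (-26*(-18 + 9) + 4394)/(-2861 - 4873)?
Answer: -2314/3867 ≈ -0.59840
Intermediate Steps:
(-26*(-18 + 9) + 4394)/(-2861 - 4873) = (-26*(-9) + 4394)/(-7734) = (234 + 4394)*(-1/7734) = 4628*(-1/7734) = -2314/3867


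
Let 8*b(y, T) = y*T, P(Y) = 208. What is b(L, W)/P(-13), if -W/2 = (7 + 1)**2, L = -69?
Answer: 69/13 ≈ 5.3077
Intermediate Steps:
W = -128 (W = -2*(7 + 1)**2 = -2*8**2 = -2*64 = -128)
b(y, T) = T*y/8 (b(y, T) = (y*T)/8 = (T*y)/8 = T*y/8)
b(L, W)/P(-13) = ((1/8)*(-128)*(-69))/208 = 1104*(1/208) = 69/13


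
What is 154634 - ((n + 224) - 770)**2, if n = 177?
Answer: 18473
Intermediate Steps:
154634 - ((n + 224) - 770)**2 = 154634 - ((177 + 224) - 770)**2 = 154634 - (401 - 770)**2 = 154634 - 1*(-369)**2 = 154634 - 1*136161 = 154634 - 136161 = 18473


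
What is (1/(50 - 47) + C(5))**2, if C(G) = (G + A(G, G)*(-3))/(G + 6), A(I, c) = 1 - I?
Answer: 3844/1089 ≈ 3.5298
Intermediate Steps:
C(G) = (-3 + 4*G)/(6 + G) (C(G) = (G + (1 - G)*(-3))/(G + 6) = (G + (-3 + 3*G))/(6 + G) = (-3 + 4*G)/(6 + G))
(1/(50 - 47) + C(5))**2 = (1/(50 - 47) + (-3 + 4*5)/(6 + 5))**2 = (1/3 + (-3 + 20)/11)**2 = (1/3 + (1/11)*17)**2 = (1/3 + 17/11)**2 = (62/33)**2 = 3844/1089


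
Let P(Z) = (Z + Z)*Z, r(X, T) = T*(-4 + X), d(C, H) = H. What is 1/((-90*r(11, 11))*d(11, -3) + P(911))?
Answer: 1/1680632 ≈ 5.9501e-7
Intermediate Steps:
P(Z) = 2*Z² (P(Z) = (2*Z)*Z = 2*Z²)
1/((-90*r(11, 11))*d(11, -3) + P(911)) = 1/(-990*(-4 + 11)*(-3) + 2*911²) = 1/(-990*7*(-3) + 2*829921) = 1/(-90*77*(-3) + 1659842) = 1/(-6930*(-3) + 1659842) = 1/(20790 + 1659842) = 1/1680632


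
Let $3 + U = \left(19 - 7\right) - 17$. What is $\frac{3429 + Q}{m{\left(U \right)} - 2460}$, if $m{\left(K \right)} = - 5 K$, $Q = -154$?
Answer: $- \frac{655}{484} \approx -1.3533$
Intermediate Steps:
$U = -8$ ($U = -3 + \left(\left(19 - 7\right) - 17\right) = -3 + \left(12 - 17\right) = -3 - 5 = -8$)
$\frac{3429 + Q}{m{\left(U \right)} - 2460} = \frac{3429 - 154}{\left(-5\right) \left(-8\right) - 2460} = \frac{3275}{40 - 2460} = \frac{3275}{-2420} = 3275 \left(- \frac{1}{2420}\right) = - \frac{655}{484}$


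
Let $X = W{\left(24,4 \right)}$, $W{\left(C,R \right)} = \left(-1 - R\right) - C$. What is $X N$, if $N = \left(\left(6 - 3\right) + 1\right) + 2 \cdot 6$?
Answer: $-464$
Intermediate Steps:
$W{\left(C,R \right)} = -1 - C - R$
$N = 16$ ($N = \left(3 + 1\right) + 12 = 4 + 12 = 16$)
$X = -29$ ($X = -1 - 24 - 4 = -29$)
$X N = \left(-29\right) 16 = -464$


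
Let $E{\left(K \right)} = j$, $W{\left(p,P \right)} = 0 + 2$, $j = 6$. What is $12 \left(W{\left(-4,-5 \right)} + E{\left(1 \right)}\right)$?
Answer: $96$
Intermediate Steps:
$W{\left(p,P \right)} = 2$
$E{\left(K \right)} = 6$
$12 \left(W{\left(-4,-5 \right)} + E{\left(1 \right)}\right) = 12 \left(2 + 6\right) = 12 \cdot 8 = 96$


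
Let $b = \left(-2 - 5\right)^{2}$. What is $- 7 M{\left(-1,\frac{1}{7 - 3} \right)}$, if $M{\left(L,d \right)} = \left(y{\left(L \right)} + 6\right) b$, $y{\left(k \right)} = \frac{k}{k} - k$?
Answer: $-2744$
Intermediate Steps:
$b = 49$ ($b = \left(-7\right)^{2} = 49$)
$y{\left(k \right)} = 1 - k$
$M{\left(L,d \right)} = 343 - 49 L$ ($M{\left(L,d \right)} = \left(\left(1 - L\right) + 6\right) 49 = \left(7 - L\right) 49 = 343 - 49 L$)
$- 7 M{\left(-1,\frac{1}{7 - 3} \right)} = - 7 \left(343 - -49\right) = - 7 \left(343 + 49\right) = \left(-7\right) 392 = -2744$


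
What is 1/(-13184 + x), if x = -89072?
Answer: -1/102256 ≈ -9.7794e-6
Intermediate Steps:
1/(-13184 + x) = 1/(-13184 - 89072) = 1/(-102256) = -1/102256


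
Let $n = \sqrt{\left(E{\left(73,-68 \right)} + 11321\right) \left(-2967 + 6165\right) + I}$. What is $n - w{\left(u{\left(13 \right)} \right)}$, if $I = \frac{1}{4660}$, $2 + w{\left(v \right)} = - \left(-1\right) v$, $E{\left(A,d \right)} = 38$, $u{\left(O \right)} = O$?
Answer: $-11 + \frac{\sqrt{197210666570965}}{2330} \approx 6016.1$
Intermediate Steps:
$w{\left(v \right)} = -2 + v$ ($w{\left(v \right)} = -2 - - v = -2 + v$)
$I = \frac{1}{4660} \approx 0.00021459$
$n = \frac{\sqrt{197210666570965}}{2330}$ ($n = \sqrt{\left(38 + 11321\right) \left(-2967 + 6165\right) + \frac{1}{4660}} = \sqrt{11359 \cdot 3198 + \frac{1}{4660}} = \sqrt{36326082 + \frac{1}{4660}} = \sqrt{\frac{169279542121}{4660}} = \frac{\sqrt{197210666570965}}{2330} \approx 6027.1$)
$n - w{\left(u{\left(13 \right)} \right)} = \frac{\sqrt{197210666570965}}{2330} - \left(-2 + 13\right) = \frac{\sqrt{197210666570965}}{2330} - 11 = -11 + \frac{\sqrt{197210666570965}}{2330}$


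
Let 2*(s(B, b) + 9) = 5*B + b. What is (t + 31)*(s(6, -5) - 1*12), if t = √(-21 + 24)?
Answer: -527/2 - 17*√3/2 ≈ -278.22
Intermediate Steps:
s(B, b) = -9 + b/2 + 5*B/2 (s(B, b) = -9 + (5*B + b)/2 = -9 + (b + 5*B)/2 = -9 + (b/2 + 5*B/2) = -9 + b/2 + 5*B/2)
t = √3 ≈ 1.7320
(t + 31)*(s(6, -5) - 1*12) = (√3 + 31)*((-9 + (½)*(-5) + (5/2)*6) - 1*12) = (31 + √3)*((-9 - 5/2 + 15) - 12) = (31 + √3)*(7/2 - 12) = (31 + √3)*(-17/2) = -527/2 - 17*√3/2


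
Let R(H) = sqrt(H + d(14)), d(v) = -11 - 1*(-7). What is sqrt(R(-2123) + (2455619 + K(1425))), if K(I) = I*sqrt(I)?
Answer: sqrt(2455619 + 7125*sqrt(57) + I*sqrt(2127)) ≈ 1584.1 + 0.01*I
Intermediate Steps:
K(I) = I**(3/2)
d(v) = -4 (d(v) = -11 + 7 = -4)
R(H) = sqrt(-4 + H) (R(H) = sqrt(H - 4) = sqrt(-4 + H))
sqrt(R(-2123) + (2455619 + K(1425))) = sqrt(sqrt(-4 - 2123) + (2455619 + 1425**(3/2))) = sqrt(sqrt(-2127) + (2455619 + 7125*sqrt(57))) = sqrt(I*sqrt(2127) + (2455619 + 7125*sqrt(57))) = sqrt(2455619 + 7125*sqrt(57) + I*sqrt(2127))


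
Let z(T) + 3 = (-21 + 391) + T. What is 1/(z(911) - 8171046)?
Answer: -1/8169768 ≈ -1.2240e-7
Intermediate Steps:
z(T) = 367 + T (z(T) = -3 + ((-21 + 391) + T) = -3 + (370 + T) = 367 + T)
1/(z(911) - 8171046) = 1/((367 + 911) - 8171046) = 1/(1278 - 8171046) = 1/(-8169768) = -1/8169768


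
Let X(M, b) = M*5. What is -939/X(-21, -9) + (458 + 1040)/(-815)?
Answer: 40533/5705 ≈ 7.1048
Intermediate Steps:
X(M, b) = 5*M
-939/X(-21, -9) + (458 + 1040)/(-815) = -939/(5*(-21)) + (458 + 1040)/(-815) = -939/(-105) + 1498*(-1/815) = -939*(-1/105) - 1498/815 = 313/35 - 1498/815 = 40533/5705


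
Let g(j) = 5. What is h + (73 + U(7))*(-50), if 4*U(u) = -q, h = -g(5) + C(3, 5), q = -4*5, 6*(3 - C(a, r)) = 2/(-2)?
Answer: -23411/6 ≈ -3901.8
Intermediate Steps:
C(a, r) = 19/6 (C(a, r) = 3 - 1/(3*(-2)) = 3 - (-1)/(3*2) = 3 - ⅙*(-1) = 3 + ⅙ = 19/6)
q = -20
h = -11/6 (h = -1*5 + 19/6 = -5 + 19/6 = -11/6 ≈ -1.8333)
U(u) = 5 (U(u) = (-1*(-20))/4 = (¼)*20 = 5)
h + (73 + U(7))*(-50) = -11/6 + (73 + 5)*(-50) = -11/6 + 78*(-50) = -11/6 - 3900 = -23411/6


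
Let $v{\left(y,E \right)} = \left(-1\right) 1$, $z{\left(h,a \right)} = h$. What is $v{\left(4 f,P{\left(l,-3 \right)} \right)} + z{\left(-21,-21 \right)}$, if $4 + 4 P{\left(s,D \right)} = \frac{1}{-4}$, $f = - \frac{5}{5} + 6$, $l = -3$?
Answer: $-22$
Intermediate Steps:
$f = 5$ ($f = \left(-5\right) \frac{1}{5} + 6 = -1 + 6 = 5$)
$P{\left(s,D \right)} = - \frac{17}{16}$ ($P{\left(s,D \right)} = -1 + \frac{1}{4 \left(-4\right)} = -1 + \frac{1}{4} \left(- \frac{1}{4}\right) = -1 - \frac{1}{16} = - \frac{17}{16}$)
$v{\left(y,E \right)} = -1$
$v{\left(4 f,P{\left(l,-3 \right)} \right)} + z{\left(-21,-21 \right)} = -1 - 21 = -22$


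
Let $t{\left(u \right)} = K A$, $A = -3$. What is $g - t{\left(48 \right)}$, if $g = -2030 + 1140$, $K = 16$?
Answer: $-842$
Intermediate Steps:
$g = -890$
$t{\left(u \right)} = -48$ ($t{\left(u \right)} = 16 \left(-3\right) = -48$)
$g - t{\left(48 \right)} = -890 - -48 = -890 + 48 = -842$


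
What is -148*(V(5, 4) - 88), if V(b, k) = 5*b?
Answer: 9324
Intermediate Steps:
-148*(V(5, 4) - 88) = -148*(5*5 - 88) = -148*(25 - 88) = -148*(-63) = 9324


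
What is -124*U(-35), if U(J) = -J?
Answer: -4340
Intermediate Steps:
-124*U(-35) = -(-124)*(-35) = -124*35 = -4340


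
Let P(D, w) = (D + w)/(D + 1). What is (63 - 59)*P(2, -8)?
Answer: -8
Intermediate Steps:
P(D, w) = (D + w)/(1 + D)
(63 - 59)*P(2, -8) = (63 - 59)*((2 - 8)/(1 + 2)) = 4*(-6/3) = 4*((⅓)*(-6)) = 4*(-2) = -8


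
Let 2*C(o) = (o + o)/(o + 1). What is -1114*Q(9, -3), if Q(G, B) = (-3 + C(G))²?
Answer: -245637/50 ≈ -4912.7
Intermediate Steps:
C(o) = o/(1 + o) (C(o) = ((o + o)/(o + 1))/2 = ((2*o)/(1 + o))/2 = (2*o/(1 + o))/2 = o/(1 + o))
Q(G, B) = (-3 + G/(1 + G))²
-1114*Q(9, -3) = -1114*(3 + 2*9)²/(1 + 9)² = -1114*(3 + 18)²/10² = -557*21²/50 = -557*441/50 = -1114*441/100 = -245637/50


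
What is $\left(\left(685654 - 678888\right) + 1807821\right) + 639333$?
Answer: $2453920$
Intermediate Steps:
$\left(\left(685654 - 678888\right) + 1807821\right) + 639333 = \left(6766 + 1807821\right) + 639333 = 1814587 + 639333 = 2453920$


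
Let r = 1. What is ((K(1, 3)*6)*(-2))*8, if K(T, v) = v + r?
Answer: -384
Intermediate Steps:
K(T, v) = 1 + v (K(T, v) = v + 1 = 1 + v)
((K(1, 3)*6)*(-2))*8 = (((1 + 3)*6)*(-2))*8 = ((4*6)*(-2))*8 = (24*(-2))*8 = -48*8 = -384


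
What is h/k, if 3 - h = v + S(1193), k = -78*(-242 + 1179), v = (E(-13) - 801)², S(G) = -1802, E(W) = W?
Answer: 660791/73086 ≈ 9.0413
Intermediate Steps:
v = 662596 (v = (-13 - 801)² = (-814)² = 662596)
k = -73086 (k = -78*937 = -73086)
h = -660791 (h = 3 - (662596 - 1802) = 3 - 1*660794 = 3 - 660794 = -660791)
h/k = -660791/(-73086) = -660791*(-1/73086) = 660791/73086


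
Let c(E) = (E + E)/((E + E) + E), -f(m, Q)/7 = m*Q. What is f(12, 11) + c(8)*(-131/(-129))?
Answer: -357326/387 ≈ -923.32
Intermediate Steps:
f(m, Q) = -7*Q*m (f(m, Q) = -7*m*Q = -7*Q*m)
c(E) = ⅔ (c(E) = (2*E)/(2*E + E) = (2*E)/((3*E)) = (2*E)*(1/(3*E)) = ⅔)
f(12, 11) + c(8)*(-131/(-129)) = -7*11*12 + 2*(-131/(-129))/3 = -924 + 2*(-131*(-1/129))/3 = -924 + (⅔)*(131/129) = -924 + 262/387 = -357326/387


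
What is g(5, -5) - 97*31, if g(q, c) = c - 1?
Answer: -3013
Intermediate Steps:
g(q, c) = -1 + c
g(5, -5) - 97*31 = (-1 - 5) - 97*31 = -6 - 3007 = -3013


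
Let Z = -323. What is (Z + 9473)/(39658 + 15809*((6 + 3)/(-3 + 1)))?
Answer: -3660/12593 ≈ -0.29064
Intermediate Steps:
(Z + 9473)/(39658 + 15809*((6 + 3)/(-3 + 1))) = (-323 + 9473)/(39658 + 15809*((6 + 3)/(-3 + 1))) = 9150/(39658 + 15809*(9/(-2))) = 9150/(39658 + 15809*(9*(-½))) = 9150/(39658 + 15809*(-9/2)) = 9150/(39658 - 142281/2) = 9150/(-62965/2) = 9150*(-2/62965) = -3660/12593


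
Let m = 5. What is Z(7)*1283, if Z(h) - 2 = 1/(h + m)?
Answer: 32075/12 ≈ 2672.9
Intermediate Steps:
Z(h) = 2 + 1/(5 + h) (Z(h) = 2 + 1/(h + 5) = 2 + 1/(5 + h))
Z(7)*1283 = ((11 + 2*7)/(5 + 7))*1283 = ((11 + 14)/12)*1283 = ((1/12)*25)*1283 = (25/12)*1283 = 32075/12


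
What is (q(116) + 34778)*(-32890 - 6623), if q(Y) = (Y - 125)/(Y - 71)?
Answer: -6870876057/5 ≈ -1.3742e+9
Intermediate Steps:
q(Y) = (-125 + Y)/(-71 + Y)
(q(116) + 34778)*(-32890 - 6623) = ((-125 + 116)/(-71 + 116) + 34778)*(-32890 - 6623) = (-9/45 + 34778)*(-39513) = ((1/45)*(-9) + 34778)*(-39513) = (-1/5 + 34778)*(-39513) = (173889/5)*(-39513) = -6870876057/5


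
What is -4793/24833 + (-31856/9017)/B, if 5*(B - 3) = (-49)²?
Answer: -6773203146/33811793311 ≈ -0.20032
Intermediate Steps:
B = 2416/5 (B = 3 + (⅕)*(-49)² = 3 + (⅕)*2401 = 3 + 2401/5 = 2416/5 ≈ 483.20)
-4793/24833 + (-31856/9017)/B = -4793/24833 + (-31856/9017)/(2416/5) = -4793*1/24833 - 31856*1/9017*(5/2416) = -4793/24833 - 31856/9017*5/2416 = -4793/24833 - 9955/1361567 = -6773203146/33811793311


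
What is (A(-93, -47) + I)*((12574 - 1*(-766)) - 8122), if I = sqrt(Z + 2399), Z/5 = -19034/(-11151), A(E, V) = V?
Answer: -245246 + 5218*sqrt(33262713141)/3717 ≈ 10784.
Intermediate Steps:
Z = 95170/11151 (Z = 5*(-19034/(-11151)) = 5*(-19034*(-1/11151)) = 5*(19034/11151) = 95170/11151 ≈ 8.5347)
I = sqrt(33262713141)/3717 (I = sqrt(95170/11151 + 2399) = sqrt(26846419/11151) = sqrt(33262713141)/3717 ≈ 49.067)
(A(-93, -47) + I)*((12574 - 1*(-766)) - 8122) = (-47 + sqrt(33262713141)/3717)*((12574 - 1*(-766)) - 8122) = (-47 + sqrt(33262713141)/3717)*((12574 + 766) - 8122) = (-47 + sqrt(33262713141)/3717)*(13340 - 8122) = (-47 + sqrt(33262713141)/3717)*5218 = -245246 + 5218*sqrt(33262713141)/3717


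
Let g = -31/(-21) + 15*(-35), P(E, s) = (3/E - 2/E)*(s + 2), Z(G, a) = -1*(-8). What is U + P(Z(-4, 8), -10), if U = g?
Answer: -11015/21 ≈ -524.52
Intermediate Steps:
Z(G, a) = 8
P(E, s) = (2 + s)/E
g = -10994/21 (g = -31*(-1/21) - 525 = 31/21 - 525 = -10994/21 ≈ -523.52)
U = -10994/21 ≈ -523.52
U + P(Z(-4, 8), -10) = -10994/21 + (2 - 10)/8 = -10994/21 + (⅛)*(-8) = -10994/21 - 1 = -11015/21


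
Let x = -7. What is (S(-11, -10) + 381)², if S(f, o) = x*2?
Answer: 134689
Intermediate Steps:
S(f, o) = -14 (S(f, o) = -7*2 = -14)
(S(-11, -10) + 381)² = (-14 + 381)² = 367² = 134689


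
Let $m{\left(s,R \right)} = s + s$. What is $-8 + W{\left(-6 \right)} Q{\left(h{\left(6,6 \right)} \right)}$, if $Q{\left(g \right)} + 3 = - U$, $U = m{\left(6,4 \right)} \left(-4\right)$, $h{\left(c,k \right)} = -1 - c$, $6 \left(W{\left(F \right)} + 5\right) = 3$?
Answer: $- \frac{421}{2} \approx -210.5$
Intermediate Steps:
$W{\left(F \right)} = - \frac{9}{2}$ ($W{\left(F \right)} = -5 + \frac{1}{6} \cdot 3 = -5 + \frac{1}{2} = - \frac{9}{2}$)
$m{\left(s,R \right)} = 2 s$
$U = -48$ ($U = 2 \cdot 6 \left(-4\right) = 12 \left(-4\right) = -48$)
$Q{\left(g \right)} = 45$ ($Q{\left(g \right)} = -3 - -48 = -3 + 48 = 45$)
$-8 + W{\left(-6 \right)} Q{\left(h{\left(6,6 \right)} \right)} = -8 - \frac{405}{2} = - \frac{421}{2}$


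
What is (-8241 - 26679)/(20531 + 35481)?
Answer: -8730/14003 ≈ -0.62344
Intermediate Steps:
(-8241 - 26679)/(20531 + 35481) = -34920/56012 = -34920*1/56012 = -8730/14003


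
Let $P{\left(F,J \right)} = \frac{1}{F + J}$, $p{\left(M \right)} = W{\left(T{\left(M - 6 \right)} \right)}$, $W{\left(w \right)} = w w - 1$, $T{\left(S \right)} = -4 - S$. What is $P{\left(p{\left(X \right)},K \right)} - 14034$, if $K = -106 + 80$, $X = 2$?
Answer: $- \frac{378919}{27} \approx -14034.0$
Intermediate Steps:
$W{\left(w \right)} = -1 + w^{2}$ ($W{\left(w \right)} = w^{2} - 1 = -1 + w^{2}$)
$K = -26$
$p{\left(M \right)} = -1 + \left(2 - M\right)^{2}$ ($p{\left(M \right)} = -1 + \left(-4 - \left(M - 6\right)\right)^{2} = -1 + \left(-4 - \left(-6 + M\right)\right)^{2} = -1 + \left(2 - M\right)^{2}$)
$P{\left(p{\left(X \right)},K \right)} - 14034 = \frac{1}{\left(-1 + \left(-2 + 2\right)^{2}\right) - 26} - 14034 = \frac{1}{\left(-1 + 0^{2}\right) - 26} - 14034 = \frac{1}{\left(-1 + 0\right) - 26} - 14034 = \frac{1}{-1 - 26} - 14034 = \frac{1}{-27} - 14034 = - \frac{1}{27} - 14034 = - \frac{378919}{27}$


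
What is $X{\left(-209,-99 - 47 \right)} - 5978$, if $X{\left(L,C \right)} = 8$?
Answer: $-5970$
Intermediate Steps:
$X{\left(-209,-99 - 47 \right)} - 5978 = 8 - 5978 = -5970$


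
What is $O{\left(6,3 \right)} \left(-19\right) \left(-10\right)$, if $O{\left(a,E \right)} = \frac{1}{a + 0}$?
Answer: $\frac{95}{3} \approx 31.667$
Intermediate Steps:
$O{\left(a,E \right)} = \frac{1}{a}$
$O{\left(6,3 \right)} \left(-19\right) \left(-10\right) = \frac{1}{6} \left(-19\right) \left(-10\right) = \left(- \frac{19}{6}\right) \left(-10\right) = \frac{95}{3}$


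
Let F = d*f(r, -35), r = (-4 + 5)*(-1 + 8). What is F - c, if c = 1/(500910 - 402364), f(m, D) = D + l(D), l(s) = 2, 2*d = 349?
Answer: -283738571/49273 ≈ -5758.5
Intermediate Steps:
d = 349/2 (d = (½)*349 = 349/2 ≈ 174.50)
r = 7 (r = 1*7 = 7)
f(m, D) = 2 + D (f(m, D) = D + 2 = 2 + D)
F = -11517/2 (F = 349*(2 - 35)/2 = (349/2)*(-33) = -11517/2 ≈ -5758.5)
c = 1/98546 ≈ 1.0148e-5
F - c = -11517/2 - 1*1/98546 = -11517/2 - 1/98546 = -283738571/49273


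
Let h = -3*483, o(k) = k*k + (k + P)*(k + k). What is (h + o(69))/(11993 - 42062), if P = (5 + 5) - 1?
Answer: -1564/3341 ≈ -0.46812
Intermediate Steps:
P = 9 (P = 10 - 1 = 9)
o(k) = k**2 + 2*k*(9 + k) (o(k) = k*k + (k + 9)*(k + k) = k**2 + (9 + k)*(2*k) = k**2 + 2*k*(9 + k))
h = -1449
(h + o(69))/(11993 - 42062) = (-1449 + 3*69*(6 + 69))/(11993 - 42062) = (-1449 + 3*69*75)/(-30069) = (-1449 + 15525)*(-1/30069) = 14076*(-1/30069) = -1564/3341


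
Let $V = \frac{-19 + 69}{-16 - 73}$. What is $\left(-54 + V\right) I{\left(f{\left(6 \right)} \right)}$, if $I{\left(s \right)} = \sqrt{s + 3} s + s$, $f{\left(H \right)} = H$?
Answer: $- \frac{116544}{89} \approx -1309.5$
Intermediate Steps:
$I{\left(s \right)} = s + s \sqrt{3 + s}$ ($I{\left(s \right)} = \sqrt{3 + s} s + s = s \sqrt{3 + s} + s = s + s \sqrt{3 + s}$)
$V = - \frac{50}{89}$ ($V = \frac{50}{-89} = 50 \left(- \frac{1}{89}\right) = - \frac{50}{89} \approx -0.5618$)
$\left(-54 + V\right) I{\left(f{\left(6 \right)} \right)} = \left(-54 - \frac{50}{89}\right) 6 \left(1 + \sqrt{3 + 6}\right) = - \frac{4856 \cdot 6 \left(1 + \sqrt{9}\right)}{89} = - \frac{4856 \cdot 6 \left(1 + 3\right)}{89} = - \frac{4856 \cdot 6 \cdot 4}{89} = \left(- \frac{4856}{89}\right) 24 = - \frac{116544}{89}$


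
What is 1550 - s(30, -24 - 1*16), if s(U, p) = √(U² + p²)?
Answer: 1500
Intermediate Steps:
1550 - s(30, -24 - 1*16) = 1550 - √(30² + (-24 - 1*16)²) = 1550 - √(900 + (-24 - 16)²) = 1550 - √(900 + (-40)²) = 1550 - √(900 + 1600) = 1550 - √2500 = 1550 - 1*50 = 1550 - 50 = 1500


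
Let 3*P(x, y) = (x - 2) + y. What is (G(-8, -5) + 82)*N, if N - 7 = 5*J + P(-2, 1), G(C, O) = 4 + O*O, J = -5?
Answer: -2109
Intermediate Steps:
P(x, y) = -2/3 + x/3 + y/3 (P(x, y) = ((x - 2) + y)/3 = ((-2 + x) + y)/3 = (-2 + x + y)/3 = -2/3 + x/3 + y/3)
G(C, O) = 4 + O**2
N = -19 (N = 7 + (5*(-5) + (-2/3 + (1/3)*(-2) + (1/3)*1)) = 7 + (-25 + (-2/3 - 2/3 + 1/3)) = 7 + (-25 - 1) = 7 - 26 = -19)
(G(-8, -5) + 82)*N = ((4 + (-5)**2) + 82)*(-19) = ((4 + 25) + 82)*(-19) = (29 + 82)*(-19) = 111*(-19) = -2109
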